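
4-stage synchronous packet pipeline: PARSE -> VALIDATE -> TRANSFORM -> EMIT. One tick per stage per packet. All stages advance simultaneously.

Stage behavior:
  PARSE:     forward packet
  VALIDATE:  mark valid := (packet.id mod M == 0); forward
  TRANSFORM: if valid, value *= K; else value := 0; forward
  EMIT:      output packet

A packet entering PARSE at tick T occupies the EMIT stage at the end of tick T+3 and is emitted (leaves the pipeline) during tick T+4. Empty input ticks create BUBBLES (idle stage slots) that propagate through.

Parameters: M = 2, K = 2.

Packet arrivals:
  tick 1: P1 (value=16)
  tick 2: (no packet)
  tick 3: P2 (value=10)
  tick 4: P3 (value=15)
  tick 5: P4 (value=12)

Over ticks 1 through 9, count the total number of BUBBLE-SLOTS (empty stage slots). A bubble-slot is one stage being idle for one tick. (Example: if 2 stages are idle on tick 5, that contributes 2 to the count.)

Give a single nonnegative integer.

Tick 1: [PARSE:P1(v=16,ok=F), VALIDATE:-, TRANSFORM:-, EMIT:-] out:-; bubbles=3
Tick 2: [PARSE:-, VALIDATE:P1(v=16,ok=F), TRANSFORM:-, EMIT:-] out:-; bubbles=3
Tick 3: [PARSE:P2(v=10,ok=F), VALIDATE:-, TRANSFORM:P1(v=0,ok=F), EMIT:-] out:-; bubbles=2
Tick 4: [PARSE:P3(v=15,ok=F), VALIDATE:P2(v=10,ok=T), TRANSFORM:-, EMIT:P1(v=0,ok=F)] out:-; bubbles=1
Tick 5: [PARSE:P4(v=12,ok=F), VALIDATE:P3(v=15,ok=F), TRANSFORM:P2(v=20,ok=T), EMIT:-] out:P1(v=0); bubbles=1
Tick 6: [PARSE:-, VALIDATE:P4(v=12,ok=T), TRANSFORM:P3(v=0,ok=F), EMIT:P2(v=20,ok=T)] out:-; bubbles=1
Tick 7: [PARSE:-, VALIDATE:-, TRANSFORM:P4(v=24,ok=T), EMIT:P3(v=0,ok=F)] out:P2(v=20); bubbles=2
Tick 8: [PARSE:-, VALIDATE:-, TRANSFORM:-, EMIT:P4(v=24,ok=T)] out:P3(v=0); bubbles=3
Tick 9: [PARSE:-, VALIDATE:-, TRANSFORM:-, EMIT:-] out:P4(v=24); bubbles=4
Total bubble-slots: 20

Answer: 20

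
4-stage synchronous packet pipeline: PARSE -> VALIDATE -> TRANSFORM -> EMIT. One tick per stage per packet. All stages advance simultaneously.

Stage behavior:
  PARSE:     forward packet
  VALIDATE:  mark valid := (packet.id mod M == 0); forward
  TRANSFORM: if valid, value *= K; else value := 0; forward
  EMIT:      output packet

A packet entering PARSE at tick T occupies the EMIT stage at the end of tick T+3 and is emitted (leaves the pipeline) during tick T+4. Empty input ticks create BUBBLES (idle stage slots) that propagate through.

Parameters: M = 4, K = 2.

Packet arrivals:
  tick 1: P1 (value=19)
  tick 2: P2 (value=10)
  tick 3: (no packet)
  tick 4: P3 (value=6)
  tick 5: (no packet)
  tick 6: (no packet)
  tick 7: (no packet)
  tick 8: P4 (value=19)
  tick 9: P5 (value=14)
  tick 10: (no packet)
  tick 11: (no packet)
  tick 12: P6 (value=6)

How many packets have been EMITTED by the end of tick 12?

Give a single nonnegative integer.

Answer: 4

Derivation:
Tick 1: [PARSE:P1(v=19,ok=F), VALIDATE:-, TRANSFORM:-, EMIT:-] out:-; in:P1
Tick 2: [PARSE:P2(v=10,ok=F), VALIDATE:P1(v=19,ok=F), TRANSFORM:-, EMIT:-] out:-; in:P2
Tick 3: [PARSE:-, VALIDATE:P2(v=10,ok=F), TRANSFORM:P1(v=0,ok=F), EMIT:-] out:-; in:-
Tick 4: [PARSE:P3(v=6,ok=F), VALIDATE:-, TRANSFORM:P2(v=0,ok=F), EMIT:P1(v=0,ok=F)] out:-; in:P3
Tick 5: [PARSE:-, VALIDATE:P3(v=6,ok=F), TRANSFORM:-, EMIT:P2(v=0,ok=F)] out:P1(v=0); in:-
Tick 6: [PARSE:-, VALIDATE:-, TRANSFORM:P3(v=0,ok=F), EMIT:-] out:P2(v=0); in:-
Tick 7: [PARSE:-, VALIDATE:-, TRANSFORM:-, EMIT:P3(v=0,ok=F)] out:-; in:-
Tick 8: [PARSE:P4(v=19,ok=F), VALIDATE:-, TRANSFORM:-, EMIT:-] out:P3(v=0); in:P4
Tick 9: [PARSE:P5(v=14,ok=F), VALIDATE:P4(v=19,ok=T), TRANSFORM:-, EMIT:-] out:-; in:P5
Tick 10: [PARSE:-, VALIDATE:P5(v=14,ok=F), TRANSFORM:P4(v=38,ok=T), EMIT:-] out:-; in:-
Tick 11: [PARSE:-, VALIDATE:-, TRANSFORM:P5(v=0,ok=F), EMIT:P4(v=38,ok=T)] out:-; in:-
Tick 12: [PARSE:P6(v=6,ok=F), VALIDATE:-, TRANSFORM:-, EMIT:P5(v=0,ok=F)] out:P4(v=38); in:P6
Emitted by tick 12: ['P1', 'P2', 'P3', 'P4']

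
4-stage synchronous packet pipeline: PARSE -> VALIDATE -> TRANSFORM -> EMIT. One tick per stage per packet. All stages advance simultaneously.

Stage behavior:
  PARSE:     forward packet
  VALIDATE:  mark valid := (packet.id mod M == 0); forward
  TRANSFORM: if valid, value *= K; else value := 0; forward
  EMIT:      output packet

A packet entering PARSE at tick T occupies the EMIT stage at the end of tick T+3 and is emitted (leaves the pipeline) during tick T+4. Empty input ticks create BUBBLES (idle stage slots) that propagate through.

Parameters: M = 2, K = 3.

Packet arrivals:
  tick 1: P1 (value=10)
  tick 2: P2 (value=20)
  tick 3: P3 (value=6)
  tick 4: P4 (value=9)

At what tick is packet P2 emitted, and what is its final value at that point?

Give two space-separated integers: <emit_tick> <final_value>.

Tick 1: [PARSE:P1(v=10,ok=F), VALIDATE:-, TRANSFORM:-, EMIT:-] out:-; in:P1
Tick 2: [PARSE:P2(v=20,ok=F), VALIDATE:P1(v=10,ok=F), TRANSFORM:-, EMIT:-] out:-; in:P2
Tick 3: [PARSE:P3(v=6,ok=F), VALIDATE:P2(v=20,ok=T), TRANSFORM:P1(v=0,ok=F), EMIT:-] out:-; in:P3
Tick 4: [PARSE:P4(v=9,ok=F), VALIDATE:P3(v=6,ok=F), TRANSFORM:P2(v=60,ok=T), EMIT:P1(v=0,ok=F)] out:-; in:P4
Tick 5: [PARSE:-, VALIDATE:P4(v=9,ok=T), TRANSFORM:P3(v=0,ok=F), EMIT:P2(v=60,ok=T)] out:P1(v=0); in:-
Tick 6: [PARSE:-, VALIDATE:-, TRANSFORM:P4(v=27,ok=T), EMIT:P3(v=0,ok=F)] out:P2(v=60); in:-
Tick 7: [PARSE:-, VALIDATE:-, TRANSFORM:-, EMIT:P4(v=27,ok=T)] out:P3(v=0); in:-
Tick 8: [PARSE:-, VALIDATE:-, TRANSFORM:-, EMIT:-] out:P4(v=27); in:-
P2: arrives tick 2, valid=True (id=2, id%2=0), emit tick 6, final value 60

Answer: 6 60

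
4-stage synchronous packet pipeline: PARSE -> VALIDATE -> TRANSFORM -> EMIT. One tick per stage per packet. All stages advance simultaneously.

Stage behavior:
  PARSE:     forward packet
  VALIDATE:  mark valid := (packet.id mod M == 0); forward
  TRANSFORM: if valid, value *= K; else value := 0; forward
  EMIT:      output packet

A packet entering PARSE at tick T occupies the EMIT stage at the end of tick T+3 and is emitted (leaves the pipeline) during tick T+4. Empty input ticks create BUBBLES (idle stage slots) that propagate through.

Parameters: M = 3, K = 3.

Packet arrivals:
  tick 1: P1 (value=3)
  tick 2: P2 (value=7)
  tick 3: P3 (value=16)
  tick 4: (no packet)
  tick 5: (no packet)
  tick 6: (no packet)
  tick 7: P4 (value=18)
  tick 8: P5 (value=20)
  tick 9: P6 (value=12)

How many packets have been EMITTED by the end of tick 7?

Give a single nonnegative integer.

Answer: 3

Derivation:
Tick 1: [PARSE:P1(v=3,ok=F), VALIDATE:-, TRANSFORM:-, EMIT:-] out:-; in:P1
Tick 2: [PARSE:P2(v=7,ok=F), VALIDATE:P1(v=3,ok=F), TRANSFORM:-, EMIT:-] out:-; in:P2
Tick 3: [PARSE:P3(v=16,ok=F), VALIDATE:P2(v=7,ok=F), TRANSFORM:P1(v=0,ok=F), EMIT:-] out:-; in:P3
Tick 4: [PARSE:-, VALIDATE:P3(v=16,ok=T), TRANSFORM:P2(v=0,ok=F), EMIT:P1(v=0,ok=F)] out:-; in:-
Tick 5: [PARSE:-, VALIDATE:-, TRANSFORM:P3(v=48,ok=T), EMIT:P2(v=0,ok=F)] out:P1(v=0); in:-
Tick 6: [PARSE:-, VALIDATE:-, TRANSFORM:-, EMIT:P3(v=48,ok=T)] out:P2(v=0); in:-
Tick 7: [PARSE:P4(v=18,ok=F), VALIDATE:-, TRANSFORM:-, EMIT:-] out:P3(v=48); in:P4
Emitted by tick 7: ['P1', 'P2', 'P3']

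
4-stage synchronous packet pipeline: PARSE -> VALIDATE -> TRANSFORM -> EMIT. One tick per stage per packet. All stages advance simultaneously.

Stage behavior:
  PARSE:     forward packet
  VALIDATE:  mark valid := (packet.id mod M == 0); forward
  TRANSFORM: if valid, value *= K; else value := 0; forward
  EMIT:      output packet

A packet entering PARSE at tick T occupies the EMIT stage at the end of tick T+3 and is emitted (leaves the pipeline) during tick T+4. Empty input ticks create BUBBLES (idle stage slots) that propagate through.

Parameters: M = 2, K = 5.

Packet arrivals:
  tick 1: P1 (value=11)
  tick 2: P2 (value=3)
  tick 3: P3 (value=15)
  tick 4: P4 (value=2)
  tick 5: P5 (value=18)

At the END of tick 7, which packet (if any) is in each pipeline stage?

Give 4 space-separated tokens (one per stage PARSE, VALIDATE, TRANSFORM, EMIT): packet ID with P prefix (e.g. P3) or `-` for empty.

Tick 1: [PARSE:P1(v=11,ok=F), VALIDATE:-, TRANSFORM:-, EMIT:-] out:-; in:P1
Tick 2: [PARSE:P2(v=3,ok=F), VALIDATE:P1(v=11,ok=F), TRANSFORM:-, EMIT:-] out:-; in:P2
Tick 3: [PARSE:P3(v=15,ok=F), VALIDATE:P2(v=3,ok=T), TRANSFORM:P1(v=0,ok=F), EMIT:-] out:-; in:P3
Tick 4: [PARSE:P4(v=2,ok=F), VALIDATE:P3(v=15,ok=F), TRANSFORM:P2(v=15,ok=T), EMIT:P1(v=0,ok=F)] out:-; in:P4
Tick 5: [PARSE:P5(v=18,ok=F), VALIDATE:P4(v=2,ok=T), TRANSFORM:P3(v=0,ok=F), EMIT:P2(v=15,ok=T)] out:P1(v=0); in:P5
Tick 6: [PARSE:-, VALIDATE:P5(v=18,ok=F), TRANSFORM:P4(v=10,ok=T), EMIT:P3(v=0,ok=F)] out:P2(v=15); in:-
Tick 7: [PARSE:-, VALIDATE:-, TRANSFORM:P5(v=0,ok=F), EMIT:P4(v=10,ok=T)] out:P3(v=0); in:-
At end of tick 7: ['-', '-', 'P5', 'P4']

Answer: - - P5 P4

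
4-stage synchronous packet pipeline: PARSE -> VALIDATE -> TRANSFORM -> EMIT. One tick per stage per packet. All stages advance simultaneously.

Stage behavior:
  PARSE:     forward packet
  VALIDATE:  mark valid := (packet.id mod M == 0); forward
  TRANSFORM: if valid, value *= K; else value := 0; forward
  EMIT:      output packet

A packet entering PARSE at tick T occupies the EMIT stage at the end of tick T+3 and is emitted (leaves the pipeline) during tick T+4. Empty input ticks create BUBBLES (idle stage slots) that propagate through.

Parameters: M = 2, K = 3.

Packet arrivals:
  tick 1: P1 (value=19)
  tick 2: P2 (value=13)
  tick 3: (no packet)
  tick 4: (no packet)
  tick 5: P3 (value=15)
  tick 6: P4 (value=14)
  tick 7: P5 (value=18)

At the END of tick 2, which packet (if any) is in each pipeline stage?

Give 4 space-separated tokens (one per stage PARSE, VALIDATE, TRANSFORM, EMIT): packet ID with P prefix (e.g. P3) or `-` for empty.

Answer: P2 P1 - -

Derivation:
Tick 1: [PARSE:P1(v=19,ok=F), VALIDATE:-, TRANSFORM:-, EMIT:-] out:-; in:P1
Tick 2: [PARSE:P2(v=13,ok=F), VALIDATE:P1(v=19,ok=F), TRANSFORM:-, EMIT:-] out:-; in:P2
At end of tick 2: ['P2', 'P1', '-', '-']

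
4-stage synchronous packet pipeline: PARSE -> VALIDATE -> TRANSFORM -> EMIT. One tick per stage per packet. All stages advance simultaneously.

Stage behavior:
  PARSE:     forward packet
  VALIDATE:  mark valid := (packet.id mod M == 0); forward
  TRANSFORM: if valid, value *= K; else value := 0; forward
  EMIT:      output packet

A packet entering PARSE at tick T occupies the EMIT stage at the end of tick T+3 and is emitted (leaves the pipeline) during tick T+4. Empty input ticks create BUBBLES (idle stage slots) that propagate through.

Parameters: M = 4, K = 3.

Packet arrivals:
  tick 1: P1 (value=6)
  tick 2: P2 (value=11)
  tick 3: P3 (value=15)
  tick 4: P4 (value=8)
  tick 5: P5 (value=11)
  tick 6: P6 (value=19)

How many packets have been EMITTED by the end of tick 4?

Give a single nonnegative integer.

Tick 1: [PARSE:P1(v=6,ok=F), VALIDATE:-, TRANSFORM:-, EMIT:-] out:-; in:P1
Tick 2: [PARSE:P2(v=11,ok=F), VALIDATE:P1(v=6,ok=F), TRANSFORM:-, EMIT:-] out:-; in:P2
Tick 3: [PARSE:P3(v=15,ok=F), VALIDATE:P2(v=11,ok=F), TRANSFORM:P1(v=0,ok=F), EMIT:-] out:-; in:P3
Tick 4: [PARSE:P4(v=8,ok=F), VALIDATE:P3(v=15,ok=F), TRANSFORM:P2(v=0,ok=F), EMIT:P1(v=0,ok=F)] out:-; in:P4
Emitted by tick 4: []

Answer: 0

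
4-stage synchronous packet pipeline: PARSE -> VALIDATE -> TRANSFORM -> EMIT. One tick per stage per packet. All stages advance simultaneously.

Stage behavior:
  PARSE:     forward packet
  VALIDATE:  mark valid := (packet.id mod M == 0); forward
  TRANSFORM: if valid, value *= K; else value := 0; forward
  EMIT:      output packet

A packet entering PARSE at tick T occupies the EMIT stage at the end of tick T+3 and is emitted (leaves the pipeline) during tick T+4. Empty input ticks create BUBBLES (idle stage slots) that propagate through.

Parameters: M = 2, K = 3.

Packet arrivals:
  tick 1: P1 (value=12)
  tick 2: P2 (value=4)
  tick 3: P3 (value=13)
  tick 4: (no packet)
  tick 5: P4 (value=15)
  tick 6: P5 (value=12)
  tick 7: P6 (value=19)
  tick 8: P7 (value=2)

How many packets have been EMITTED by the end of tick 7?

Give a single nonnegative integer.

Tick 1: [PARSE:P1(v=12,ok=F), VALIDATE:-, TRANSFORM:-, EMIT:-] out:-; in:P1
Tick 2: [PARSE:P2(v=4,ok=F), VALIDATE:P1(v=12,ok=F), TRANSFORM:-, EMIT:-] out:-; in:P2
Tick 3: [PARSE:P3(v=13,ok=F), VALIDATE:P2(v=4,ok=T), TRANSFORM:P1(v=0,ok=F), EMIT:-] out:-; in:P3
Tick 4: [PARSE:-, VALIDATE:P3(v=13,ok=F), TRANSFORM:P2(v=12,ok=T), EMIT:P1(v=0,ok=F)] out:-; in:-
Tick 5: [PARSE:P4(v=15,ok=F), VALIDATE:-, TRANSFORM:P3(v=0,ok=F), EMIT:P2(v=12,ok=T)] out:P1(v=0); in:P4
Tick 6: [PARSE:P5(v=12,ok=F), VALIDATE:P4(v=15,ok=T), TRANSFORM:-, EMIT:P3(v=0,ok=F)] out:P2(v=12); in:P5
Tick 7: [PARSE:P6(v=19,ok=F), VALIDATE:P5(v=12,ok=F), TRANSFORM:P4(v=45,ok=T), EMIT:-] out:P3(v=0); in:P6
Emitted by tick 7: ['P1', 'P2', 'P3']

Answer: 3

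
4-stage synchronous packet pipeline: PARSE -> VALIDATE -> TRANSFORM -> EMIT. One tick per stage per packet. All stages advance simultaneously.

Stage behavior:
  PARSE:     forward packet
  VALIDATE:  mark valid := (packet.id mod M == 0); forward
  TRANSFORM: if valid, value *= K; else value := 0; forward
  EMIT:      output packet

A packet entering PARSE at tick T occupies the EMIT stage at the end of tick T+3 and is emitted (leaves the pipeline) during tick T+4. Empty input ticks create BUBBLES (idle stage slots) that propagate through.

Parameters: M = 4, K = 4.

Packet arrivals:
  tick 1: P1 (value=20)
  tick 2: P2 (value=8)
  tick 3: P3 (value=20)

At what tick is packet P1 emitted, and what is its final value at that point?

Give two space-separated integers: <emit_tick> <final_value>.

Tick 1: [PARSE:P1(v=20,ok=F), VALIDATE:-, TRANSFORM:-, EMIT:-] out:-; in:P1
Tick 2: [PARSE:P2(v=8,ok=F), VALIDATE:P1(v=20,ok=F), TRANSFORM:-, EMIT:-] out:-; in:P2
Tick 3: [PARSE:P3(v=20,ok=F), VALIDATE:P2(v=8,ok=F), TRANSFORM:P1(v=0,ok=F), EMIT:-] out:-; in:P3
Tick 4: [PARSE:-, VALIDATE:P3(v=20,ok=F), TRANSFORM:P2(v=0,ok=F), EMIT:P1(v=0,ok=F)] out:-; in:-
Tick 5: [PARSE:-, VALIDATE:-, TRANSFORM:P3(v=0,ok=F), EMIT:P2(v=0,ok=F)] out:P1(v=0); in:-
Tick 6: [PARSE:-, VALIDATE:-, TRANSFORM:-, EMIT:P3(v=0,ok=F)] out:P2(v=0); in:-
Tick 7: [PARSE:-, VALIDATE:-, TRANSFORM:-, EMIT:-] out:P3(v=0); in:-
P1: arrives tick 1, valid=False (id=1, id%4=1), emit tick 5, final value 0

Answer: 5 0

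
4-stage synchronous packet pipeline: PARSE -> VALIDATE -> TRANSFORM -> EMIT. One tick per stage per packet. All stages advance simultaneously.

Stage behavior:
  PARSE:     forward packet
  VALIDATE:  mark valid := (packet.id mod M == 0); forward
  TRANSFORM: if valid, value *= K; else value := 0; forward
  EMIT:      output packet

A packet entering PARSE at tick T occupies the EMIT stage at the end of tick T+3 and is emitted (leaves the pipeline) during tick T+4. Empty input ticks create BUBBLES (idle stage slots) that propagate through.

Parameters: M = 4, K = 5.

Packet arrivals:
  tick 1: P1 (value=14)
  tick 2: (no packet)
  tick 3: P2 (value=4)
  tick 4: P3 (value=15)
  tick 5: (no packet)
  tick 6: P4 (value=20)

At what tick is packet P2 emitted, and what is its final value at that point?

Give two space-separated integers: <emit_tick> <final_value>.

Answer: 7 0

Derivation:
Tick 1: [PARSE:P1(v=14,ok=F), VALIDATE:-, TRANSFORM:-, EMIT:-] out:-; in:P1
Tick 2: [PARSE:-, VALIDATE:P1(v=14,ok=F), TRANSFORM:-, EMIT:-] out:-; in:-
Tick 3: [PARSE:P2(v=4,ok=F), VALIDATE:-, TRANSFORM:P1(v=0,ok=F), EMIT:-] out:-; in:P2
Tick 4: [PARSE:P3(v=15,ok=F), VALIDATE:P2(v=4,ok=F), TRANSFORM:-, EMIT:P1(v=0,ok=F)] out:-; in:P3
Tick 5: [PARSE:-, VALIDATE:P3(v=15,ok=F), TRANSFORM:P2(v=0,ok=F), EMIT:-] out:P1(v=0); in:-
Tick 6: [PARSE:P4(v=20,ok=F), VALIDATE:-, TRANSFORM:P3(v=0,ok=F), EMIT:P2(v=0,ok=F)] out:-; in:P4
Tick 7: [PARSE:-, VALIDATE:P4(v=20,ok=T), TRANSFORM:-, EMIT:P3(v=0,ok=F)] out:P2(v=0); in:-
Tick 8: [PARSE:-, VALIDATE:-, TRANSFORM:P4(v=100,ok=T), EMIT:-] out:P3(v=0); in:-
Tick 9: [PARSE:-, VALIDATE:-, TRANSFORM:-, EMIT:P4(v=100,ok=T)] out:-; in:-
Tick 10: [PARSE:-, VALIDATE:-, TRANSFORM:-, EMIT:-] out:P4(v=100); in:-
P2: arrives tick 3, valid=False (id=2, id%4=2), emit tick 7, final value 0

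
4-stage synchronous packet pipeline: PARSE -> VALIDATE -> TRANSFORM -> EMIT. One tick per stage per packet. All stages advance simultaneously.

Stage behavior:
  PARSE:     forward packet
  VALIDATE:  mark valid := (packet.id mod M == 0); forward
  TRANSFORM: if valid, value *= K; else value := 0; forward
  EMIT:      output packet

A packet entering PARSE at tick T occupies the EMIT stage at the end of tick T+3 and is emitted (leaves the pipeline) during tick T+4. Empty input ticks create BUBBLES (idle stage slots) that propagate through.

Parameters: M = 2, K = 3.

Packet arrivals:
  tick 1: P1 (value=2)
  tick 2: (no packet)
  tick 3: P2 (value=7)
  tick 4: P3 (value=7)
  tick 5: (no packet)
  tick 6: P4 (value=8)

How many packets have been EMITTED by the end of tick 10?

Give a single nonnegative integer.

Tick 1: [PARSE:P1(v=2,ok=F), VALIDATE:-, TRANSFORM:-, EMIT:-] out:-; in:P1
Tick 2: [PARSE:-, VALIDATE:P1(v=2,ok=F), TRANSFORM:-, EMIT:-] out:-; in:-
Tick 3: [PARSE:P2(v=7,ok=F), VALIDATE:-, TRANSFORM:P1(v=0,ok=F), EMIT:-] out:-; in:P2
Tick 4: [PARSE:P3(v=7,ok=F), VALIDATE:P2(v=7,ok=T), TRANSFORM:-, EMIT:P1(v=0,ok=F)] out:-; in:P3
Tick 5: [PARSE:-, VALIDATE:P3(v=7,ok=F), TRANSFORM:P2(v=21,ok=T), EMIT:-] out:P1(v=0); in:-
Tick 6: [PARSE:P4(v=8,ok=F), VALIDATE:-, TRANSFORM:P3(v=0,ok=F), EMIT:P2(v=21,ok=T)] out:-; in:P4
Tick 7: [PARSE:-, VALIDATE:P4(v=8,ok=T), TRANSFORM:-, EMIT:P3(v=0,ok=F)] out:P2(v=21); in:-
Tick 8: [PARSE:-, VALIDATE:-, TRANSFORM:P4(v=24,ok=T), EMIT:-] out:P3(v=0); in:-
Tick 9: [PARSE:-, VALIDATE:-, TRANSFORM:-, EMIT:P4(v=24,ok=T)] out:-; in:-
Tick 10: [PARSE:-, VALIDATE:-, TRANSFORM:-, EMIT:-] out:P4(v=24); in:-
Emitted by tick 10: ['P1', 'P2', 'P3', 'P4']

Answer: 4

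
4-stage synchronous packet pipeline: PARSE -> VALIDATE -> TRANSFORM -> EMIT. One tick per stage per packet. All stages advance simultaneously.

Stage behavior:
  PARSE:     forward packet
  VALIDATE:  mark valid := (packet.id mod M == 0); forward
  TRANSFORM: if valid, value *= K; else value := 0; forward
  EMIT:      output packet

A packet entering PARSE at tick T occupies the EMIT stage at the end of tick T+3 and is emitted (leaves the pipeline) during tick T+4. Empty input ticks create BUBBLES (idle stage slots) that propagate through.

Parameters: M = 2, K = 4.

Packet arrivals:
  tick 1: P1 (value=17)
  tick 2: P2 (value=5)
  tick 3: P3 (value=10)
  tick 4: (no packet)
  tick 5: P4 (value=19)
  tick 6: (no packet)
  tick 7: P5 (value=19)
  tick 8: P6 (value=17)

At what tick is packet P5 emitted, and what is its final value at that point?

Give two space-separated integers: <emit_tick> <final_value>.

Answer: 11 0

Derivation:
Tick 1: [PARSE:P1(v=17,ok=F), VALIDATE:-, TRANSFORM:-, EMIT:-] out:-; in:P1
Tick 2: [PARSE:P2(v=5,ok=F), VALIDATE:P1(v=17,ok=F), TRANSFORM:-, EMIT:-] out:-; in:P2
Tick 3: [PARSE:P3(v=10,ok=F), VALIDATE:P2(v=5,ok=T), TRANSFORM:P1(v=0,ok=F), EMIT:-] out:-; in:P3
Tick 4: [PARSE:-, VALIDATE:P3(v=10,ok=F), TRANSFORM:P2(v=20,ok=T), EMIT:P1(v=0,ok=F)] out:-; in:-
Tick 5: [PARSE:P4(v=19,ok=F), VALIDATE:-, TRANSFORM:P3(v=0,ok=F), EMIT:P2(v=20,ok=T)] out:P1(v=0); in:P4
Tick 6: [PARSE:-, VALIDATE:P4(v=19,ok=T), TRANSFORM:-, EMIT:P3(v=0,ok=F)] out:P2(v=20); in:-
Tick 7: [PARSE:P5(v=19,ok=F), VALIDATE:-, TRANSFORM:P4(v=76,ok=T), EMIT:-] out:P3(v=0); in:P5
Tick 8: [PARSE:P6(v=17,ok=F), VALIDATE:P5(v=19,ok=F), TRANSFORM:-, EMIT:P4(v=76,ok=T)] out:-; in:P6
Tick 9: [PARSE:-, VALIDATE:P6(v=17,ok=T), TRANSFORM:P5(v=0,ok=F), EMIT:-] out:P4(v=76); in:-
Tick 10: [PARSE:-, VALIDATE:-, TRANSFORM:P6(v=68,ok=T), EMIT:P5(v=0,ok=F)] out:-; in:-
Tick 11: [PARSE:-, VALIDATE:-, TRANSFORM:-, EMIT:P6(v=68,ok=T)] out:P5(v=0); in:-
Tick 12: [PARSE:-, VALIDATE:-, TRANSFORM:-, EMIT:-] out:P6(v=68); in:-
P5: arrives tick 7, valid=False (id=5, id%2=1), emit tick 11, final value 0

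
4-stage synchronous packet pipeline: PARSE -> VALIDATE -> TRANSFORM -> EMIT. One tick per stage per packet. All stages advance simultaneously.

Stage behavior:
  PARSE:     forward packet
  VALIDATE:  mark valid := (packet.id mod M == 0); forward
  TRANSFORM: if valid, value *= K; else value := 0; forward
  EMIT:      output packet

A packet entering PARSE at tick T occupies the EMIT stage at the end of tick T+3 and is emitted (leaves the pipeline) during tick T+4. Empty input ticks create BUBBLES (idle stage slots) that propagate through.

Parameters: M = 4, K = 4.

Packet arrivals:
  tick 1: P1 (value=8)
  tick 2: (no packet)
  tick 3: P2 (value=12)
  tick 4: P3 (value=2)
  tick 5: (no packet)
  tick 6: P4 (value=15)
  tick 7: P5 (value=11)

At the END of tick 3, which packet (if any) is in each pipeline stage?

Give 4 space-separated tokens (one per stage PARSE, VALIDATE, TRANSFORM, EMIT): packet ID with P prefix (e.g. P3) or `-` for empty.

Answer: P2 - P1 -

Derivation:
Tick 1: [PARSE:P1(v=8,ok=F), VALIDATE:-, TRANSFORM:-, EMIT:-] out:-; in:P1
Tick 2: [PARSE:-, VALIDATE:P1(v=8,ok=F), TRANSFORM:-, EMIT:-] out:-; in:-
Tick 3: [PARSE:P2(v=12,ok=F), VALIDATE:-, TRANSFORM:P1(v=0,ok=F), EMIT:-] out:-; in:P2
At end of tick 3: ['P2', '-', 'P1', '-']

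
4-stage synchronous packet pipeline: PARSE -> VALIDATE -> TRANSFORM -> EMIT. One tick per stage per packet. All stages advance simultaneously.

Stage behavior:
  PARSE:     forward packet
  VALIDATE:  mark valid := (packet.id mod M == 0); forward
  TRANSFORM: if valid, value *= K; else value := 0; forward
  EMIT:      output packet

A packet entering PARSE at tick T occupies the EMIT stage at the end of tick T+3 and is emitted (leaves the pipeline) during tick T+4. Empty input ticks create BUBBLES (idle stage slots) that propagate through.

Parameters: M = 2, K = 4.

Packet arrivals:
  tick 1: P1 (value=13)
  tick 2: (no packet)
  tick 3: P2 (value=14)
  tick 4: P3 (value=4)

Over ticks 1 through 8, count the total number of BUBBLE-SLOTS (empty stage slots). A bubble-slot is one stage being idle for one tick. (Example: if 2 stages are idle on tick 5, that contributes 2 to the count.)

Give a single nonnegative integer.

Tick 1: [PARSE:P1(v=13,ok=F), VALIDATE:-, TRANSFORM:-, EMIT:-] out:-; bubbles=3
Tick 2: [PARSE:-, VALIDATE:P1(v=13,ok=F), TRANSFORM:-, EMIT:-] out:-; bubbles=3
Tick 3: [PARSE:P2(v=14,ok=F), VALIDATE:-, TRANSFORM:P1(v=0,ok=F), EMIT:-] out:-; bubbles=2
Tick 4: [PARSE:P3(v=4,ok=F), VALIDATE:P2(v=14,ok=T), TRANSFORM:-, EMIT:P1(v=0,ok=F)] out:-; bubbles=1
Tick 5: [PARSE:-, VALIDATE:P3(v=4,ok=F), TRANSFORM:P2(v=56,ok=T), EMIT:-] out:P1(v=0); bubbles=2
Tick 6: [PARSE:-, VALIDATE:-, TRANSFORM:P3(v=0,ok=F), EMIT:P2(v=56,ok=T)] out:-; bubbles=2
Tick 7: [PARSE:-, VALIDATE:-, TRANSFORM:-, EMIT:P3(v=0,ok=F)] out:P2(v=56); bubbles=3
Tick 8: [PARSE:-, VALIDATE:-, TRANSFORM:-, EMIT:-] out:P3(v=0); bubbles=4
Total bubble-slots: 20

Answer: 20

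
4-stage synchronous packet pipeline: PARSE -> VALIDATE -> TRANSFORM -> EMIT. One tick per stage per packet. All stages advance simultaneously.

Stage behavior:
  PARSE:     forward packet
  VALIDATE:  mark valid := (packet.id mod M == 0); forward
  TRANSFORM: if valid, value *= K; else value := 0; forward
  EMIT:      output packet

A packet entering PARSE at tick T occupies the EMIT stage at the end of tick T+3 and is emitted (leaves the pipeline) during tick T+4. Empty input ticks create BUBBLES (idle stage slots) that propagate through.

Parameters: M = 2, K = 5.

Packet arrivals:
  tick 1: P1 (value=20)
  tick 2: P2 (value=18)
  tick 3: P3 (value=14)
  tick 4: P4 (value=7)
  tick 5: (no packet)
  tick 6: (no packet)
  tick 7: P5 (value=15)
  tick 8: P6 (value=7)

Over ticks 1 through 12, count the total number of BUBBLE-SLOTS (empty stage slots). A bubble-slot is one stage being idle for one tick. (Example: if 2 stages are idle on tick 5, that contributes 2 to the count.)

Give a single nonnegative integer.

Answer: 24

Derivation:
Tick 1: [PARSE:P1(v=20,ok=F), VALIDATE:-, TRANSFORM:-, EMIT:-] out:-; bubbles=3
Tick 2: [PARSE:P2(v=18,ok=F), VALIDATE:P1(v=20,ok=F), TRANSFORM:-, EMIT:-] out:-; bubbles=2
Tick 3: [PARSE:P3(v=14,ok=F), VALIDATE:P2(v=18,ok=T), TRANSFORM:P1(v=0,ok=F), EMIT:-] out:-; bubbles=1
Tick 4: [PARSE:P4(v=7,ok=F), VALIDATE:P3(v=14,ok=F), TRANSFORM:P2(v=90,ok=T), EMIT:P1(v=0,ok=F)] out:-; bubbles=0
Tick 5: [PARSE:-, VALIDATE:P4(v=7,ok=T), TRANSFORM:P3(v=0,ok=F), EMIT:P2(v=90,ok=T)] out:P1(v=0); bubbles=1
Tick 6: [PARSE:-, VALIDATE:-, TRANSFORM:P4(v=35,ok=T), EMIT:P3(v=0,ok=F)] out:P2(v=90); bubbles=2
Tick 7: [PARSE:P5(v=15,ok=F), VALIDATE:-, TRANSFORM:-, EMIT:P4(v=35,ok=T)] out:P3(v=0); bubbles=2
Tick 8: [PARSE:P6(v=7,ok=F), VALIDATE:P5(v=15,ok=F), TRANSFORM:-, EMIT:-] out:P4(v=35); bubbles=2
Tick 9: [PARSE:-, VALIDATE:P6(v=7,ok=T), TRANSFORM:P5(v=0,ok=F), EMIT:-] out:-; bubbles=2
Tick 10: [PARSE:-, VALIDATE:-, TRANSFORM:P6(v=35,ok=T), EMIT:P5(v=0,ok=F)] out:-; bubbles=2
Tick 11: [PARSE:-, VALIDATE:-, TRANSFORM:-, EMIT:P6(v=35,ok=T)] out:P5(v=0); bubbles=3
Tick 12: [PARSE:-, VALIDATE:-, TRANSFORM:-, EMIT:-] out:P6(v=35); bubbles=4
Total bubble-slots: 24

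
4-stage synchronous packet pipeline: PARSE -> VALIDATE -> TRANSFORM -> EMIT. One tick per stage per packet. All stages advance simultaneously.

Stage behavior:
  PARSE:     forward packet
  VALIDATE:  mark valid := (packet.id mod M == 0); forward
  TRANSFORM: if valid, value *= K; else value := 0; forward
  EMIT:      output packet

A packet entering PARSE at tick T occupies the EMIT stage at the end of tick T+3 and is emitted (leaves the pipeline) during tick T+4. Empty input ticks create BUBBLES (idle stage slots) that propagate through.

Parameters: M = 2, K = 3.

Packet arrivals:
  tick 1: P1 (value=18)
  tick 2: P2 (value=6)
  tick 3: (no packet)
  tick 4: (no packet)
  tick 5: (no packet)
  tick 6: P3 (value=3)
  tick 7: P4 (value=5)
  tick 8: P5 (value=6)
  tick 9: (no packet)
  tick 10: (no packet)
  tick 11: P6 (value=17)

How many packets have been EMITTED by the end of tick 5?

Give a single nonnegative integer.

Tick 1: [PARSE:P1(v=18,ok=F), VALIDATE:-, TRANSFORM:-, EMIT:-] out:-; in:P1
Tick 2: [PARSE:P2(v=6,ok=F), VALIDATE:P1(v=18,ok=F), TRANSFORM:-, EMIT:-] out:-; in:P2
Tick 3: [PARSE:-, VALIDATE:P2(v=6,ok=T), TRANSFORM:P1(v=0,ok=F), EMIT:-] out:-; in:-
Tick 4: [PARSE:-, VALIDATE:-, TRANSFORM:P2(v=18,ok=T), EMIT:P1(v=0,ok=F)] out:-; in:-
Tick 5: [PARSE:-, VALIDATE:-, TRANSFORM:-, EMIT:P2(v=18,ok=T)] out:P1(v=0); in:-
Emitted by tick 5: ['P1']

Answer: 1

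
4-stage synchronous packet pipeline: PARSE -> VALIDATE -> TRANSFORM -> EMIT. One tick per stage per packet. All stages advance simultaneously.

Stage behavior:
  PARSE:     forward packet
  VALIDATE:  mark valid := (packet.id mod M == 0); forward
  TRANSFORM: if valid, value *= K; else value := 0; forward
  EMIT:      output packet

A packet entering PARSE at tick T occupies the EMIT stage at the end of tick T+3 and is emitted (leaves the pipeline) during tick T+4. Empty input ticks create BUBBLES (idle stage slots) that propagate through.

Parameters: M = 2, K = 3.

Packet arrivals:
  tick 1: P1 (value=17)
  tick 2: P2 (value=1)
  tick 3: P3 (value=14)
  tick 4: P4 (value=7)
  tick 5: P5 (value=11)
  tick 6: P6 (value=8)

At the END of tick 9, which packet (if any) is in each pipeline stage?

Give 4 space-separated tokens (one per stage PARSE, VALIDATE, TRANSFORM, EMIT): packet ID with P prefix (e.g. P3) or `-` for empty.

Answer: - - - P6

Derivation:
Tick 1: [PARSE:P1(v=17,ok=F), VALIDATE:-, TRANSFORM:-, EMIT:-] out:-; in:P1
Tick 2: [PARSE:P2(v=1,ok=F), VALIDATE:P1(v=17,ok=F), TRANSFORM:-, EMIT:-] out:-; in:P2
Tick 3: [PARSE:P3(v=14,ok=F), VALIDATE:P2(v=1,ok=T), TRANSFORM:P1(v=0,ok=F), EMIT:-] out:-; in:P3
Tick 4: [PARSE:P4(v=7,ok=F), VALIDATE:P3(v=14,ok=F), TRANSFORM:P2(v=3,ok=T), EMIT:P1(v=0,ok=F)] out:-; in:P4
Tick 5: [PARSE:P5(v=11,ok=F), VALIDATE:P4(v=7,ok=T), TRANSFORM:P3(v=0,ok=F), EMIT:P2(v=3,ok=T)] out:P1(v=0); in:P5
Tick 6: [PARSE:P6(v=8,ok=F), VALIDATE:P5(v=11,ok=F), TRANSFORM:P4(v=21,ok=T), EMIT:P3(v=0,ok=F)] out:P2(v=3); in:P6
Tick 7: [PARSE:-, VALIDATE:P6(v=8,ok=T), TRANSFORM:P5(v=0,ok=F), EMIT:P4(v=21,ok=T)] out:P3(v=0); in:-
Tick 8: [PARSE:-, VALIDATE:-, TRANSFORM:P6(v=24,ok=T), EMIT:P5(v=0,ok=F)] out:P4(v=21); in:-
Tick 9: [PARSE:-, VALIDATE:-, TRANSFORM:-, EMIT:P6(v=24,ok=T)] out:P5(v=0); in:-
At end of tick 9: ['-', '-', '-', 'P6']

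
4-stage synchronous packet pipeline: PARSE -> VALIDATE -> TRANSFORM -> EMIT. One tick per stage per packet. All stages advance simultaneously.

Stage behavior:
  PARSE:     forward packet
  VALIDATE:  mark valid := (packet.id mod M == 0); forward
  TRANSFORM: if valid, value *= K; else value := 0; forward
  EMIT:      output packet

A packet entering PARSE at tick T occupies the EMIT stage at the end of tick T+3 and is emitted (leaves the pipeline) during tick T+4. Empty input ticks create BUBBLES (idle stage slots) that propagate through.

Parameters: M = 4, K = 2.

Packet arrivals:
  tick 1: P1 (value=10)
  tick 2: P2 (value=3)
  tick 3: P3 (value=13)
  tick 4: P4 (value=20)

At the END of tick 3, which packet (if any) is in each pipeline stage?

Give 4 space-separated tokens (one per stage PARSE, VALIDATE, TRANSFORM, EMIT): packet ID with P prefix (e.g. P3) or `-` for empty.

Tick 1: [PARSE:P1(v=10,ok=F), VALIDATE:-, TRANSFORM:-, EMIT:-] out:-; in:P1
Tick 2: [PARSE:P2(v=3,ok=F), VALIDATE:P1(v=10,ok=F), TRANSFORM:-, EMIT:-] out:-; in:P2
Tick 3: [PARSE:P3(v=13,ok=F), VALIDATE:P2(v=3,ok=F), TRANSFORM:P1(v=0,ok=F), EMIT:-] out:-; in:P3
At end of tick 3: ['P3', 'P2', 'P1', '-']

Answer: P3 P2 P1 -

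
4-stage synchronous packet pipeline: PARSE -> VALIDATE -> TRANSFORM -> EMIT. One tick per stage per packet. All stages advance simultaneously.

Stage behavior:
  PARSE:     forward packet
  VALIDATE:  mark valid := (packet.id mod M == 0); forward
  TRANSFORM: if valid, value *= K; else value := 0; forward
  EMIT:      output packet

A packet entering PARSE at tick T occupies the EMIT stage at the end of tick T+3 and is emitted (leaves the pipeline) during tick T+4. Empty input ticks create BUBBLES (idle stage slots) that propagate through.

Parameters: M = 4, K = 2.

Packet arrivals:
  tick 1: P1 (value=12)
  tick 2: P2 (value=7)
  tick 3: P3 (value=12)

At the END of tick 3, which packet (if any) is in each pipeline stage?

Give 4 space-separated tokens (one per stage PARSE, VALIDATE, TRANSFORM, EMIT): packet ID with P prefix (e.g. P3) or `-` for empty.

Tick 1: [PARSE:P1(v=12,ok=F), VALIDATE:-, TRANSFORM:-, EMIT:-] out:-; in:P1
Tick 2: [PARSE:P2(v=7,ok=F), VALIDATE:P1(v=12,ok=F), TRANSFORM:-, EMIT:-] out:-; in:P2
Tick 3: [PARSE:P3(v=12,ok=F), VALIDATE:P2(v=7,ok=F), TRANSFORM:P1(v=0,ok=F), EMIT:-] out:-; in:P3
At end of tick 3: ['P3', 'P2', 'P1', '-']

Answer: P3 P2 P1 -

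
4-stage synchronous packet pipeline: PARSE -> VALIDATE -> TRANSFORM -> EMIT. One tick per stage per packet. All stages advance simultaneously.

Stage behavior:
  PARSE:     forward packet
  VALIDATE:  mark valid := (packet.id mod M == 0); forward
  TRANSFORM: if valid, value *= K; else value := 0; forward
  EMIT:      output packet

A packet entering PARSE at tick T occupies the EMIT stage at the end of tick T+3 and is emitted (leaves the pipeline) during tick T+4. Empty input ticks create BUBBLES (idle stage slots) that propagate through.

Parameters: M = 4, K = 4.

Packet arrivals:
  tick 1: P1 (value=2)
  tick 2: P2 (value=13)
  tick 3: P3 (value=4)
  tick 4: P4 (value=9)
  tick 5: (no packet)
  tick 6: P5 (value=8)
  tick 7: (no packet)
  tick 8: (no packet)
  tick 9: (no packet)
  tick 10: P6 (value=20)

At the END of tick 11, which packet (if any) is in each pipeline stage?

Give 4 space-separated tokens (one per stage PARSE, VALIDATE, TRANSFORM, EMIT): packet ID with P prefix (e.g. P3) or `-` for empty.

Answer: - P6 - -

Derivation:
Tick 1: [PARSE:P1(v=2,ok=F), VALIDATE:-, TRANSFORM:-, EMIT:-] out:-; in:P1
Tick 2: [PARSE:P2(v=13,ok=F), VALIDATE:P1(v=2,ok=F), TRANSFORM:-, EMIT:-] out:-; in:P2
Tick 3: [PARSE:P3(v=4,ok=F), VALIDATE:P2(v=13,ok=F), TRANSFORM:P1(v=0,ok=F), EMIT:-] out:-; in:P3
Tick 4: [PARSE:P4(v=9,ok=F), VALIDATE:P3(v=4,ok=F), TRANSFORM:P2(v=0,ok=F), EMIT:P1(v=0,ok=F)] out:-; in:P4
Tick 5: [PARSE:-, VALIDATE:P4(v=9,ok=T), TRANSFORM:P3(v=0,ok=F), EMIT:P2(v=0,ok=F)] out:P1(v=0); in:-
Tick 6: [PARSE:P5(v=8,ok=F), VALIDATE:-, TRANSFORM:P4(v=36,ok=T), EMIT:P3(v=0,ok=F)] out:P2(v=0); in:P5
Tick 7: [PARSE:-, VALIDATE:P5(v=8,ok=F), TRANSFORM:-, EMIT:P4(v=36,ok=T)] out:P3(v=0); in:-
Tick 8: [PARSE:-, VALIDATE:-, TRANSFORM:P5(v=0,ok=F), EMIT:-] out:P4(v=36); in:-
Tick 9: [PARSE:-, VALIDATE:-, TRANSFORM:-, EMIT:P5(v=0,ok=F)] out:-; in:-
Tick 10: [PARSE:P6(v=20,ok=F), VALIDATE:-, TRANSFORM:-, EMIT:-] out:P5(v=0); in:P6
Tick 11: [PARSE:-, VALIDATE:P6(v=20,ok=F), TRANSFORM:-, EMIT:-] out:-; in:-
At end of tick 11: ['-', 'P6', '-', '-']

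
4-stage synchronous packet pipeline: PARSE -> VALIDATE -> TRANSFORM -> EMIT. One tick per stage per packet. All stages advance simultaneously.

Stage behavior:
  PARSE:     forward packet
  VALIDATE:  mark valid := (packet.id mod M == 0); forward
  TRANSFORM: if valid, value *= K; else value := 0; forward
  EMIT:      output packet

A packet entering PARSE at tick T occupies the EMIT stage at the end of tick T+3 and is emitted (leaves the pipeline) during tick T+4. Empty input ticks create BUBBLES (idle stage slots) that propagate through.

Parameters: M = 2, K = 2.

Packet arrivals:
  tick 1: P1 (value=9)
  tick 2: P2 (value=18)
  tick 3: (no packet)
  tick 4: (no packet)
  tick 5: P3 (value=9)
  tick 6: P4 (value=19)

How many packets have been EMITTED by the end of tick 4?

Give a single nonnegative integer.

Answer: 0

Derivation:
Tick 1: [PARSE:P1(v=9,ok=F), VALIDATE:-, TRANSFORM:-, EMIT:-] out:-; in:P1
Tick 2: [PARSE:P2(v=18,ok=F), VALIDATE:P1(v=9,ok=F), TRANSFORM:-, EMIT:-] out:-; in:P2
Tick 3: [PARSE:-, VALIDATE:P2(v=18,ok=T), TRANSFORM:P1(v=0,ok=F), EMIT:-] out:-; in:-
Tick 4: [PARSE:-, VALIDATE:-, TRANSFORM:P2(v=36,ok=T), EMIT:P1(v=0,ok=F)] out:-; in:-
Emitted by tick 4: []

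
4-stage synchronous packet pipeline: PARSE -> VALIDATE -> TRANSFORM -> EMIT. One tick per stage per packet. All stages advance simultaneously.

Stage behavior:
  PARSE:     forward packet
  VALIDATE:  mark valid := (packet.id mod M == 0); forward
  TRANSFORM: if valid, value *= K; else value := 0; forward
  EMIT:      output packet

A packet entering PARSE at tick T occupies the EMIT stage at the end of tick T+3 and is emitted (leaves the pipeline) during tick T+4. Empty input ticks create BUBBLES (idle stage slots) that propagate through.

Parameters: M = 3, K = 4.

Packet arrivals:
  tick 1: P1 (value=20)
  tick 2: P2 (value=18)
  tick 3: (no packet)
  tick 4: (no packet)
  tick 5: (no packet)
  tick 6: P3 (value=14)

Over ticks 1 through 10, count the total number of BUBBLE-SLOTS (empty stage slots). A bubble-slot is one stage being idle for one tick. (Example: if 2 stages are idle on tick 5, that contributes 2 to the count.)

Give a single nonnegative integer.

Tick 1: [PARSE:P1(v=20,ok=F), VALIDATE:-, TRANSFORM:-, EMIT:-] out:-; bubbles=3
Tick 2: [PARSE:P2(v=18,ok=F), VALIDATE:P1(v=20,ok=F), TRANSFORM:-, EMIT:-] out:-; bubbles=2
Tick 3: [PARSE:-, VALIDATE:P2(v=18,ok=F), TRANSFORM:P1(v=0,ok=F), EMIT:-] out:-; bubbles=2
Tick 4: [PARSE:-, VALIDATE:-, TRANSFORM:P2(v=0,ok=F), EMIT:P1(v=0,ok=F)] out:-; bubbles=2
Tick 5: [PARSE:-, VALIDATE:-, TRANSFORM:-, EMIT:P2(v=0,ok=F)] out:P1(v=0); bubbles=3
Tick 6: [PARSE:P3(v=14,ok=F), VALIDATE:-, TRANSFORM:-, EMIT:-] out:P2(v=0); bubbles=3
Tick 7: [PARSE:-, VALIDATE:P3(v=14,ok=T), TRANSFORM:-, EMIT:-] out:-; bubbles=3
Tick 8: [PARSE:-, VALIDATE:-, TRANSFORM:P3(v=56,ok=T), EMIT:-] out:-; bubbles=3
Tick 9: [PARSE:-, VALIDATE:-, TRANSFORM:-, EMIT:P3(v=56,ok=T)] out:-; bubbles=3
Tick 10: [PARSE:-, VALIDATE:-, TRANSFORM:-, EMIT:-] out:P3(v=56); bubbles=4
Total bubble-slots: 28

Answer: 28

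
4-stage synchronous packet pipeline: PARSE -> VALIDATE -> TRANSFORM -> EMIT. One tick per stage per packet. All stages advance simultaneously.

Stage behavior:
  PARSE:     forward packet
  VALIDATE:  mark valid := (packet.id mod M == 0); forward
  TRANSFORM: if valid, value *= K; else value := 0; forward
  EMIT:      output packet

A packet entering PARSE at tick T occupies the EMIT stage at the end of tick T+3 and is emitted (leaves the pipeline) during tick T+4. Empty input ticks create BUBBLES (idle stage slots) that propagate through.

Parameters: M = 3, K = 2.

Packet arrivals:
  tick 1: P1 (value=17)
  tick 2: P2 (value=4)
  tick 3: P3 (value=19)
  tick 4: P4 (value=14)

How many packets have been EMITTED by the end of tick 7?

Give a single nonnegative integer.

Answer: 3

Derivation:
Tick 1: [PARSE:P1(v=17,ok=F), VALIDATE:-, TRANSFORM:-, EMIT:-] out:-; in:P1
Tick 2: [PARSE:P2(v=4,ok=F), VALIDATE:P1(v=17,ok=F), TRANSFORM:-, EMIT:-] out:-; in:P2
Tick 3: [PARSE:P3(v=19,ok=F), VALIDATE:P2(v=4,ok=F), TRANSFORM:P1(v=0,ok=F), EMIT:-] out:-; in:P3
Tick 4: [PARSE:P4(v=14,ok=F), VALIDATE:P3(v=19,ok=T), TRANSFORM:P2(v=0,ok=F), EMIT:P1(v=0,ok=F)] out:-; in:P4
Tick 5: [PARSE:-, VALIDATE:P4(v=14,ok=F), TRANSFORM:P3(v=38,ok=T), EMIT:P2(v=0,ok=F)] out:P1(v=0); in:-
Tick 6: [PARSE:-, VALIDATE:-, TRANSFORM:P4(v=0,ok=F), EMIT:P3(v=38,ok=T)] out:P2(v=0); in:-
Tick 7: [PARSE:-, VALIDATE:-, TRANSFORM:-, EMIT:P4(v=0,ok=F)] out:P3(v=38); in:-
Emitted by tick 7: ['P1', 'P2', 'P3']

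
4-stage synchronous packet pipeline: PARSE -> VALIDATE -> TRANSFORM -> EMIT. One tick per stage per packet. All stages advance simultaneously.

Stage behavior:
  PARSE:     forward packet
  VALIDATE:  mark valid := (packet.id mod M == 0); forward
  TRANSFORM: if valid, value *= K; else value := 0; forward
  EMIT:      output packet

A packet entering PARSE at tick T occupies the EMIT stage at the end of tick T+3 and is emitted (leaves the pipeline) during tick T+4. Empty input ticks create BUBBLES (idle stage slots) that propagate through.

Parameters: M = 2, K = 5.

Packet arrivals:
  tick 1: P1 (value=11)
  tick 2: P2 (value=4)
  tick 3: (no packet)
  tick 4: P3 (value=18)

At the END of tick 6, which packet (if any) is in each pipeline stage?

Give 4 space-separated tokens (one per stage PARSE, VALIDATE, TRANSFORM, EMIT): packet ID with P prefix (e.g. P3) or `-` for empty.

Tick 1: [PARSE:P1(v=11,ok=F), VALIDATE:-, TRANSFORM:-, EMIT:-] out:-; in:P1
Tick 2: [PARSE:P2(v=4,ok=F), VALIDATE:P1(v=11,ok=F), TRANSFORM:-, EMIT:-] out:-; in:P2
Tick 3: [PARSE:-, VALIDATE:P2(v=4,ok=T), TRANSFORM:P1(v=0,ok=F), EMIT:-] out:-; in:-
Tick 4: [PARSE:P3(v=18,ok=F), VALIDATE:-, TRANSFORM:P2(v=20,ok=T), EMIT:P1(v=0,ok=F)] out:-; in:P3
Tick 5: [PARSE:-, VALIDATE:P3(v=18,ok=F), TRANSFORM:-, EMIT:P2(v=20,ok=T)] out:P1(v=0); in:-
Tick 6: [PARSE:-, VALIDATE:-, TRANSFORM:P3(v=0,ok=F), EMIT:-] out:P2(v=20); in:-
At end of tick 6: ['-', '-', 'P3', '-']

Answer: - - P3 -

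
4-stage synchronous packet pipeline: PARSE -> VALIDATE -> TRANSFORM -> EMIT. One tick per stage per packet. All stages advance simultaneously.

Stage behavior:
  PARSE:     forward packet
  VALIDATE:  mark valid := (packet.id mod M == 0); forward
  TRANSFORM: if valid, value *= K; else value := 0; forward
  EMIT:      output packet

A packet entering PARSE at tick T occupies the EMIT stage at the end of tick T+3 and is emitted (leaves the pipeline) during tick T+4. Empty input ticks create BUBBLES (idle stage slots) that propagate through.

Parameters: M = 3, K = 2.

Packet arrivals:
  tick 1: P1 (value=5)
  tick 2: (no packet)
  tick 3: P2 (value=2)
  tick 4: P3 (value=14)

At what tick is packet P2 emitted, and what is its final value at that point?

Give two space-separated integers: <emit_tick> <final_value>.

Tick 1: [PARSE:P1(v=5,ok=F), VALIDATE:-, TRANSFORM:-, EMIT:-] out:-; in:P1
Tick 2: [PARSE:-, VALIDATE:P1(v=5,ok=F), TRANSFORM:-, EMIT:-] out:-; in:-
Tick 3: [PARSE:P2(v=2,ok=F), VALIDATE:-, TRANSFORM:P1(v=0,ok=F), EMIT:-] out:-; in:P2
Tick 4: [PARSE:P3(v=14,ok=F), VALIDATE:P2(v=2,ok=F), TRANSFORM:-, EMIT:P1(v=0,ok=F)] out:-; in:P3
Tick 5: [PARSE:-, VALIDATE:P3(v=14,ok=T), TRANSFORM:P2(v=0,ok=F), EMIT:-] out:P1(v=0); in:-
Tick 6: [PARSE:-, VALIDATE:-, TRANSFORM:P3(v=28,ok=T), EMIT:P2(v=0,ok=F)] out:-; in:-
Tick 7: [PARSE:-, VALIDATE:-, TRANSFORM:-, EMIT:P3(v=28,ok=T)] out:P2(v=0); in:-
Tick 8: [PARSE:-, VALIDATE:-, TRANSFORM:-, EMIT:-] out:P3(v=28); in:-
P2: arrives tick 3, valid=False (id=2, id%3=2), emit tick 7, final value 0

Answer: 7 0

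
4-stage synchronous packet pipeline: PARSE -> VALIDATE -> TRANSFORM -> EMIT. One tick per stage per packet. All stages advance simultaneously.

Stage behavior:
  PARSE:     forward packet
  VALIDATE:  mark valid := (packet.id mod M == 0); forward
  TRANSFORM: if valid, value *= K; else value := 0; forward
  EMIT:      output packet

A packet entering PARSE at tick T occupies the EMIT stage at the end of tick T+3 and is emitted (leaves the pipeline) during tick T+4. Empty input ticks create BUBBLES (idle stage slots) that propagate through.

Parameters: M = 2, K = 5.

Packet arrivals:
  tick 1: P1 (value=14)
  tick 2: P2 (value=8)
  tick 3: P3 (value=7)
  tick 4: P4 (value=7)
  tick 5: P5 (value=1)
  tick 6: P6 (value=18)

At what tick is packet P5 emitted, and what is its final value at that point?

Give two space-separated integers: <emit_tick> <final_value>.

Tick 1: [PARSE:P1(v=14,ok=F), VALIDATE:-, TRANSFORM:-, EMIT:-] out:-; in:P1
Tick 2: [PARSE:P2(v=8,ok=F), VALIDATE:P1(v=14,ok=F), TRANSFORM:-, EMIT:-] out:-; in:P2
Tick 3: [PARSE:P3(v=7,ok=F), VALIDATE:P2(v=8,ok=T), TRANSFORM:P1(v=0,ok=F), EMIT:-] out:-; in:P3
Tick 4: [PARSE:P4(v=7,ok=F), VALIDATE:P3(v=7,ok=F), TRANSFORM:P2(v=40,ok=T), EMIT:P1(v=0,ok=F)] out:-; in:P4
Tick 5: [PARSE:P5(v=1,ok=F), VALIDATE:P4(v=7,ok=T), TRANSFORM:P3(v=0,ok=F), EMIT:P2(v=40,ok=T)] out:P1(v=0); in:P5
Tick 6: [PARSE:P6(v=18,ok=F), VALIDATE:P5(v=1,ok=F), TRANSFORM:P4(v=35,ok=T), EMIT:P3(v=0,ok=F)] out:P2(v=40); in:P6
Tick 7: [PARSE:-, VALIDATE:P6(v=18,ok=T), TRANSFORM:P5(v=0,ok=F), EMIT:P4(v=35,ok=T)] out:P3(v=0); in:-
Tick 8: [PARSE:-, VALIDATE:-, TRANSFORM:P6(v=90,ok=T), EMIT:P5(v=0,ok=F)] out:P4(v=35); in:-
Tick 9: [PARSE:-, VALIDATE:-, TRANSFORM:-, EMIT:P6(v=90,ok=T)] out:P5(v=0); in:-
Tick 10: [PARSE:-, VALIDATE:-, TRANSFORM:-, EMIT:-] out:P6(v=90); in:-
P5: arrives tick 5, valid=False (id=5, id%2=1), emit tick 9, final value 0

Answer: 9 0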